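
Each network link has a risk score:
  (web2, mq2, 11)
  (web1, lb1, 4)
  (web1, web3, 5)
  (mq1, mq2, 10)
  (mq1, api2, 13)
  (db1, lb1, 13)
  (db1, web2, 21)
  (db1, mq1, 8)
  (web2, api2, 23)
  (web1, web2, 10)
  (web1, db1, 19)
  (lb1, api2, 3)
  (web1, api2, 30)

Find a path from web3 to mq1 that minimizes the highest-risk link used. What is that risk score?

Comparing a few candidate routes:
web3 - web1 - web2 - mq2 - mq1: max(5, 10, 11, 10) = 11
web3 - web1 - lb1 - api2 - mq1: max(5, 4, 3, 13) = 13
web3 - web1 - lb1 - db1 - mq1: max(5, 4, 13, 8) = 13
web3 - web1 - db1 - mq1: max(5, 19, 8) = 19
Smallest bottleneck: 11.

11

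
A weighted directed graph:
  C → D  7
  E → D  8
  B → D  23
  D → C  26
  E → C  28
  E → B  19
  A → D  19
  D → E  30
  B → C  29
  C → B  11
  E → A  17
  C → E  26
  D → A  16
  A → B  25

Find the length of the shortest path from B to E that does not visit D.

55

Paths from B to E avoiding D:
B → C → E: 29 + 26 = 55
The minimum is 55.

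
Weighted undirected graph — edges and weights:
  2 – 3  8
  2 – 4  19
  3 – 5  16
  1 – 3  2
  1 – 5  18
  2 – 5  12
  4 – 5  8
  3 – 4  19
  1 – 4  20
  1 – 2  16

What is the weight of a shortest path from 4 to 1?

Checking several routes:
4→5→1: 8 + 18 = 26
4→5→2→3→1: 8 + 12 + 8 + 2 = 30
4→1: 20
4→2→3→1: 19 + 8 + 2 = 29
4→5→3→1: 8 + 16 + 2 = 26
4→3→1: 19 + 2 = 21
Shortest: 20.

20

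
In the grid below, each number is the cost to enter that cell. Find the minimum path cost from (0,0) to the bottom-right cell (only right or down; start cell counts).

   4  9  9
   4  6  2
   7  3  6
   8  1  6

Take r0c0 r1c0 r1c1 r2c1 r3c1 r3c2 for a total of 4 + 4 + 6 + 3 + 1 + 6 = 24.
For comparison, the top-then-right route costs 36.

24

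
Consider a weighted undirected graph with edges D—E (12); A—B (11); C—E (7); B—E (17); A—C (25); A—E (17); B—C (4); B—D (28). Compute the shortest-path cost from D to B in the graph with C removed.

28

Paths from D to B avoiding C:
D -> E -> B: 12 + 17 = 29
D -> E -> A -> B: 12 + 17 + 11 = 40
D -> B: 28
The minimum is 28.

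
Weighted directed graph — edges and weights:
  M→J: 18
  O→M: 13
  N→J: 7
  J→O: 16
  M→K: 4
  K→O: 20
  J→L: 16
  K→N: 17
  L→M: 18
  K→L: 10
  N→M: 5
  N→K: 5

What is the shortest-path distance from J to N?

50

Candidate routes:
J→L→M→K→N: 16 + 18 + 4 + 17 = 55
J→O→M→K→N: 16 + 13 + 4 + 17 = 50
Shortest: 50.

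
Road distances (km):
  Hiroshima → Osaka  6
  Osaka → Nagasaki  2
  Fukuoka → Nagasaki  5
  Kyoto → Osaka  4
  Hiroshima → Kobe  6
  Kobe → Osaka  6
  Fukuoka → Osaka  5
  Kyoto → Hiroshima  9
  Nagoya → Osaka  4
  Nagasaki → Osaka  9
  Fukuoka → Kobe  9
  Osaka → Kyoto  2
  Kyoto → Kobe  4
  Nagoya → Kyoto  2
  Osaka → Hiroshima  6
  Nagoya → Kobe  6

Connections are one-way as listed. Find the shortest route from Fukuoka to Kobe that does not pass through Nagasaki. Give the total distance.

Candidate routes:
Fukuoka→Osaka→Kyoto→Kobe: 5 + 2 + 4 = 11
Fukuoka→Osaka→Hiroshima→Kobe: 5 + 6 + 6 = 17
Fukuoka→Kobe: 9
Fukuoka→Osaka→Kyoto→Hiroshima→Kobe: 5 + 2 + 9 + 6 = 22
The minimum is 9 km.

9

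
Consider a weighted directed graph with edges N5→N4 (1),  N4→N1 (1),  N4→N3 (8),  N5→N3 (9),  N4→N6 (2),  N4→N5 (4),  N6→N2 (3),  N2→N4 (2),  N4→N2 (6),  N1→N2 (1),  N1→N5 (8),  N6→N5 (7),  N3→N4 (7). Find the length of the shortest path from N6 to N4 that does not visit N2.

Candidate routes:
N6 -> N5 -> N3 -> N4: 7 + 9 + 7 = 23
N6 -> N5 -> N4: 7 + 1 = 8
The minimum is 8.

8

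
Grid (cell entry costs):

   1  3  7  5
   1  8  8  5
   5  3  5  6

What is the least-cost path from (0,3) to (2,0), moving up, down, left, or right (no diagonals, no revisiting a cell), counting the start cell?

Cheapest: (0,3) → (0,2) → (0,1) → (0,0) → (1,0) → (2,0)
  5 + 7 + 3 + 1 + 1 + 5 = 22

22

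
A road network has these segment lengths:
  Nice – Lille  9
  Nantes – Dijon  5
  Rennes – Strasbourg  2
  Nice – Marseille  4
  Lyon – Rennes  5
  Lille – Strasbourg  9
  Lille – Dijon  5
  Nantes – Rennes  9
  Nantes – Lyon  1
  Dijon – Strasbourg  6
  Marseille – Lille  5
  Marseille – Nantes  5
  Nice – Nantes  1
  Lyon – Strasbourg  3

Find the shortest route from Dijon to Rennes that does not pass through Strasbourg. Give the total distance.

11

A few of the Dijon→Rennes routes:
Dijon-Lille-Marseille-Nantes-Lyon-Rennes: 5 + 5 + 5 + 1 + 5 = 21
Dijon-Nantes-Lyon-Rennes: 5 + 1 + 5 = 11
Dijon-Lille-Nice-Nantes-Lyon-Rennes: 5 + 9 + 1 + 1 + 5 = 21
Dijon-Nantes-Rennes: 5 + 9 = 14
Dijon-Lille-Nice-Nantes-Rennes: 5 + 9 + 1 + 9 = 24
Dijon-Lille-Marseille-Nice-Nantes-Lyon-Rennes: 5 + 5 + 4 + 1 + 1 + 5 = 21
The minimum is 11.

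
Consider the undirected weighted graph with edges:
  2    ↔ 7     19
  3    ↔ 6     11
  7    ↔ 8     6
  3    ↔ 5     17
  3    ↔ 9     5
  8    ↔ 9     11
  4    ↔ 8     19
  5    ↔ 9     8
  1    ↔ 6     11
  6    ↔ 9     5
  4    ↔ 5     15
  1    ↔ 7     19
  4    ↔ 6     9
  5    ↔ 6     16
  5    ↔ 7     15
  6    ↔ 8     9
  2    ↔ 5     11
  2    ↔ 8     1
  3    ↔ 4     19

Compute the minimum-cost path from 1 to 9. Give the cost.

16

Some routes from 1 to 9:
1→6→5→9: 11 + 16 + 8 = 35
1→6→9: 11 + 5 = 16
1→6→8→9: 11 + 9 + 11 = 31
1→6→3→9: 11 + 11 + 5 = 27
Shortest: 16.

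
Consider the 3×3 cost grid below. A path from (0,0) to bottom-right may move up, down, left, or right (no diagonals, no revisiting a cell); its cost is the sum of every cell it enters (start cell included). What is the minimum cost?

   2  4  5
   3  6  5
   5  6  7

One optimal route is [0,0]→[0,1]→[0,2]→[1,2]→[2,2].
Its cost is 2 + 4 + 5 + 5 + 7 = 23.

23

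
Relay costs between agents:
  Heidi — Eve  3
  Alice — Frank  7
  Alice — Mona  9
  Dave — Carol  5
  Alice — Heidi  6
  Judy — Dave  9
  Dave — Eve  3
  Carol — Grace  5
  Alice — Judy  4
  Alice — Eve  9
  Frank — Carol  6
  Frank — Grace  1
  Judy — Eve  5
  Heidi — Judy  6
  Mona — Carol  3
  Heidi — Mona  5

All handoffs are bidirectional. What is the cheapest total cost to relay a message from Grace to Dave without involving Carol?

A few of the Grace→Dave routes:
Grace - Frank - Alice - Judy - Eve - Dave: 1 + 7 + 4 + 5 + 3 = 20
Grace - Frank - Alice - Eve - Dave: 1 + 7 + 9 + 3 = 20
Grace - Frank - Alice - Judy - Dave: 1 + 7 + 4 + 9 = 21
Grace - Frank - Alice - Heidi - Eve - Dave: 1 + 7 + 6 + 3 + 3 = 20
Best route has total 20.

20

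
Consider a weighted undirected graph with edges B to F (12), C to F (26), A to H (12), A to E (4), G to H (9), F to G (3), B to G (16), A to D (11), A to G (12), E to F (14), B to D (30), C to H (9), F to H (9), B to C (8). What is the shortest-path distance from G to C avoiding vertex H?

Comparing a few candidate routes:
G→B→F→C: 16 + 12 + 26 = 54
G→F→C: 3 + 26 = 29
G→F→B→C: 3 + 12 + 8 = 23
G→B→C: 16 + 8 = 24
G→A→E→F→B→C: 12 + 4 + 14 + 12 + 8 = 50
G→A→E→F→C: 12 + 4 + 14 + 26 = 56
Best route has total 23.

23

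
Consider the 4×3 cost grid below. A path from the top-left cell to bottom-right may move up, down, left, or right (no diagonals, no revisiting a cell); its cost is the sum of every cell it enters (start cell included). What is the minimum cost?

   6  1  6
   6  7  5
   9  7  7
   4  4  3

Cheapest: r0c0 -> r0c1 -> r0c2 -> r1c2 -> r2c2 -> r3c2
  6 + 1 + 6 + 5 + 7 + 3 = 28

28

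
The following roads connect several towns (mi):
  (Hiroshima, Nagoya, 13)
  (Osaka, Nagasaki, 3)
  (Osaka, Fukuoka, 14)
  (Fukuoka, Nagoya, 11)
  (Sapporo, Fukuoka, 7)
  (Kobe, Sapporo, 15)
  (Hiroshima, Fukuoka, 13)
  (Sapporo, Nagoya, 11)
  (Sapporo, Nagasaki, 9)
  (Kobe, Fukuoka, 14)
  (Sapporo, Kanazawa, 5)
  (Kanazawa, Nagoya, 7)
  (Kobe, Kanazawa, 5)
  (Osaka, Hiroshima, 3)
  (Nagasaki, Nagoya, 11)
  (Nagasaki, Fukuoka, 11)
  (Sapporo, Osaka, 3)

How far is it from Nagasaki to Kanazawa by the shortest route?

A few of the Nagasaki→Kanazawa routes:
Nagasaki → Fukuoka → Sapporo → Kanazawa: 11 + 7 + 5 = 23
Nagasaki → Nagoya → Kanazawa: 11 + 7 = 18
Nagasaki → Osaka → Sapporo → Kanazawa: 3 + 3 + 5 = 11
Nagasaki → Sapporo → Kanazawa: 9 + 5 = 14
Shortest: 11 mi.

11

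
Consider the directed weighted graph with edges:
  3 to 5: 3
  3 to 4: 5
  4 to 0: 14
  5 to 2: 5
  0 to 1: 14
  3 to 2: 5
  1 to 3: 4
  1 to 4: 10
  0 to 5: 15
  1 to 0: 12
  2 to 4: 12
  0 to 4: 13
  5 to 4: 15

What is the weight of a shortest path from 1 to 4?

9

Checking several routes:
1 - 3 - 2 - 4: 4 + 5 + 12 = 21
1 - 3 - 5 - 4: 4 + 3 + 15 = 22
1 - 4: 10
1 - 3 - 4: 4 + 5 = 9
Best route has total 9.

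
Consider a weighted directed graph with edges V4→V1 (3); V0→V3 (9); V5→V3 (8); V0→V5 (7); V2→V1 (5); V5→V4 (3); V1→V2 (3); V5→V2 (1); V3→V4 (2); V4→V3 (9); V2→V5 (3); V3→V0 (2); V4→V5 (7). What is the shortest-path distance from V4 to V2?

Paths from V4 to V2:
V4-V5-V2: 7 + 1 = 8
V4-V1-V2: 3 + 3 = 6
V4-V3-V0-V5-V2: 9 + 2 + 7 + 1 = 19
The minimum is 6.

6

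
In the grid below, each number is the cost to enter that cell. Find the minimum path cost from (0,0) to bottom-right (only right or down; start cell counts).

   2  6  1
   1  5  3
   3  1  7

Path [0,0] -> [1,0] -> [2,0] -> [2,1] -> [2,2]: 2 + 1 + 3 + 1 + 7 = 14.
(Top row then right column would cost 19.)

14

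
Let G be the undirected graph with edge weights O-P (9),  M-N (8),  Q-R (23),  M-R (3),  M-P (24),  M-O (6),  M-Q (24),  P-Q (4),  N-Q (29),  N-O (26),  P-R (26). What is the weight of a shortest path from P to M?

15

Comparing a few candidate routes:
P-R-M: 26 + 3 = 29
P-Q-M: 4 + 24 = 28
P-M: 24
P-O-M: 9 + 6 = 15
P-Q-R-M: 4 + 23 + 3 = 30
P-Q-N-M: 4 + 29 + 8 = 41
Best route has total 15.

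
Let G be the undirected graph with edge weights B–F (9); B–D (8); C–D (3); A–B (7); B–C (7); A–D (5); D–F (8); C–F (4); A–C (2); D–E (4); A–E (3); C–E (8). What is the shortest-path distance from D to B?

8

Checking several routes:
D -> C -> A -> B: 3 + 2 + 7 = 12
D -> C -> B: 3 + 7 = 10
D -> B: 8
Best route has total 8.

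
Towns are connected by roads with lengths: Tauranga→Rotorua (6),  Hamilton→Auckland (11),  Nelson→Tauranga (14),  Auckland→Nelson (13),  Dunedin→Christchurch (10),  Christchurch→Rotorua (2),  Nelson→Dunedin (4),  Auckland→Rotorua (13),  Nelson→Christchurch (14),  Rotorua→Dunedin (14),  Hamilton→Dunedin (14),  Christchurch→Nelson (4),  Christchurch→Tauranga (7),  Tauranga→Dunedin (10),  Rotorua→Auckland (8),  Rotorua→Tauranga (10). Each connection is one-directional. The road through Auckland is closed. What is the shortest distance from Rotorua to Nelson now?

28

Candidate routes:
Rotorua → Dunedin → Christchurch → Nelson: 14 + 10 + 4 = 28
Rotorua → Tauranga → Dunedin → Christchurch → Nelson: 10 + 10 + 10 + 4 = 34
The minimum is 28.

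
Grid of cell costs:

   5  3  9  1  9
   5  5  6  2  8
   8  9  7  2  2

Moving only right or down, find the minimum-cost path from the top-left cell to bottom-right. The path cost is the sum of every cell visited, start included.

24

Best path: (0,0) (0,1) (0,2) (0,3) (1,3) (2,3) (2,4)
Cost: 5 + 3 + 9 + 1 + 2 + 2 + 2 = 24
(Top row then right column would cost 37.)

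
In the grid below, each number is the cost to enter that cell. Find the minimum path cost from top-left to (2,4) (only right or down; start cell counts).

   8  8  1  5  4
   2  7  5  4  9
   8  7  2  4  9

Take r0c0→r0c1→r0c2→r1c2→r2c2→r2c3→r2c4 for a total of 8 + 8 + 1 + 5 + 2 + 4 + 9 = 37.
(Top row then right column would cost 44.)

37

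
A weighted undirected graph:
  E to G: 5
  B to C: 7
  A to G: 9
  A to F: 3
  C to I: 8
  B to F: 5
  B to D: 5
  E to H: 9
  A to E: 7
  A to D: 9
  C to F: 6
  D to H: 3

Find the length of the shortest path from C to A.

9

Comparing a few candidate routes:
C -> F -> B -> D -> A: 6 + 5 + 5 + 9 = 25
C -> F -> A: 6 + 3 = 9
C -> B -> F -> A: 7 + 5 + 3 = 15
C -> B -> D -> H -> E -> A: 7 + 5 + 3 + 9 + 7 = 31
C -> B -> D -> A: 7 + 5 + 9 = 21
Best route has total 9.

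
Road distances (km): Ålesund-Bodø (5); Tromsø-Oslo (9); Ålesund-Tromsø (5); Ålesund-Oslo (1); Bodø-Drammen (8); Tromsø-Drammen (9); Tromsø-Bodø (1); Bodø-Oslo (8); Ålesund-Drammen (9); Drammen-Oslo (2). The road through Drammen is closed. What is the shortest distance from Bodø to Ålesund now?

Comparing a few candidate routes:
Bodø-Tromsø-Ålesund: 1 + 5 = 6
Bodø-Ålesund: 5
Bodø-Oslo-Ålesund: 8 + 1 = 9
The minimum is 5 km.

5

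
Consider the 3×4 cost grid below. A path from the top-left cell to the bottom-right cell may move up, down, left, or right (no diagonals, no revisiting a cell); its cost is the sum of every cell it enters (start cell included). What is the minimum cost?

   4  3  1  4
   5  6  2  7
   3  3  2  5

Cheapest: [0,0] [0,1] [0,2] [1,2] [2,2] [2,3]
  4 + 3 + 1 + 2 + 2 + 5 = 17

17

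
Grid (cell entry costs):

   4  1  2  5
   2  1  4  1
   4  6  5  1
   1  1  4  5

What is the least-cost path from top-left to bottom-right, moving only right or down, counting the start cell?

17

Best path: [0,0] -> [0,1] -> [1,1] -> [1,2] -> [1,3] -> [2,3] -> [3,3]
Cost: 4 + 1 + 1 + 4 + 1 + 1 + 5 = 17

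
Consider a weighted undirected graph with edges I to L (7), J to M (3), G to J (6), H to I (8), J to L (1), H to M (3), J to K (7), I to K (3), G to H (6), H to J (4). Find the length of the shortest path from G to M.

Some routes from G to M:
G -> H -> I -> L -> J -> M: 6 + 8 + 7 + 1 + 3 = 25
G -> H -> J -> M: 6 + 4 + 3 = 13
G -> H -> M: 6 + 3 = 9
G -> J -> L -> I -> H -> M: 6 + 1 + 7 + 8 + 3 = 25
G -> J -> H -> M: 6 + 4 + 3 = 13
G -> J -> M: 6 + 3 = 9
Shortest: 9.

9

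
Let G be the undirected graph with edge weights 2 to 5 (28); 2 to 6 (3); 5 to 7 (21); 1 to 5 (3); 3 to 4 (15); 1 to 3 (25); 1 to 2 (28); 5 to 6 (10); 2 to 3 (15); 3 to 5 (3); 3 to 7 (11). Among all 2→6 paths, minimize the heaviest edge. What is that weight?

3

Some routes from 2 to 6:
2 - 1 - 5 - 6: max(28, 3, 10) = 28
2 - 6: max(3) = 3
2 - 3 - 5 - 6: max(15, 3, 10) = 15
2 - 3 - 1 - 5 - 6: max(15, 25, 3, 10) = 25
2 - 3 - 7 - 5 - 6: max(15, 11, 21, 10) = 21
Best route has worst link 3.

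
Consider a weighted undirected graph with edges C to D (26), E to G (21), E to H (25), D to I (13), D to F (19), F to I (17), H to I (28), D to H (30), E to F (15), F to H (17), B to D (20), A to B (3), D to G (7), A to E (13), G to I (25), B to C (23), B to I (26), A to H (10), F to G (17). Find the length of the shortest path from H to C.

Some routes from H to C:
H-D-C: 30 + 26 = 56
H-A-B-D-C: 10 + 3 + 20 + 26 = 59
H-F-D-C: 17 + 19 + 26 = 62
H-A-B-C: 10 + 3 + 23 = 36
The minimum is 36.

36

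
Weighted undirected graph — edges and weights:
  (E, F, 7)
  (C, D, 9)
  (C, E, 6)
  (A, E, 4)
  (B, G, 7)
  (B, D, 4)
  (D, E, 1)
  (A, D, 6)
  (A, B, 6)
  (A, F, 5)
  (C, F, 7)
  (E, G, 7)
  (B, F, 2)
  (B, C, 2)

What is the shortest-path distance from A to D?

5

Checking several routes:
A -> E -> D: 4 + 1 = 5
A -> D: 6
A -> B -> D: 6 + 4 = 10
The minimum is 5.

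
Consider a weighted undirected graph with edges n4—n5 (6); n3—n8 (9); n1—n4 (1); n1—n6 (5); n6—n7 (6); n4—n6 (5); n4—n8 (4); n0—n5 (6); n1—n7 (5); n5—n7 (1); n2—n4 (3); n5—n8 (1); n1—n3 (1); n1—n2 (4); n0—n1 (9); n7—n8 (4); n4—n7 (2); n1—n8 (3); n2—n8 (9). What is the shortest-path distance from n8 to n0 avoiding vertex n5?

A few of the n8→n0 routes:
n8 → n4 → n1 → n0: 4 + 1 + 9 = 14
n8 → n7 → n1 → n0: 4 + 5 + 9 = 18
n8 → n1 → n0: 3 + 9 = 12
n8 → n7 → n4 → n1 → n0: 4 + 2 + 1 + 9 = 16
The minimum is 12.

12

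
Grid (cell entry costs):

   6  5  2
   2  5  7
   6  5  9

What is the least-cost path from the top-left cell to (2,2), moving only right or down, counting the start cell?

27

Best path: r0c0 -> r1c0 -> r1c1 -> r2c1 -> r2c2
Cost: 6 + 2 + 5 + 5 + 9 = 27
For comparison, the top-then-right route costs 29.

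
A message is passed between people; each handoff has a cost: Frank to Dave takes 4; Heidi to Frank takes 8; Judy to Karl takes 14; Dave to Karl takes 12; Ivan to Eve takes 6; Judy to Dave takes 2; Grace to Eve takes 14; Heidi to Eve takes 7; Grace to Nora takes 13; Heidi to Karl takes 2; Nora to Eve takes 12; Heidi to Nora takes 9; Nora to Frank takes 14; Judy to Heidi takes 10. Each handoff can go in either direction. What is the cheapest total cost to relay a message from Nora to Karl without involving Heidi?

Routes from Nora to Karl avoiding Heidi:
Nora→Frank→Dave→Karl: 14 + 4 + 12 = 30
Nora→Frank→Dave→Judy→Karl: 14 + 4 + 2 + 14 = 34
Best route has total 30.

30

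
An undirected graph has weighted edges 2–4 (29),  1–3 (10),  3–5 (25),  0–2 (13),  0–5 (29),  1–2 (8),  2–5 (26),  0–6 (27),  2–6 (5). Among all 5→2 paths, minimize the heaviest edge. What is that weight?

25

Paths from 5 to 2:
5 - 0 - 2: max(29, 13) = 29
5 - 2: max(26) = 26
5 - 0 - 6 - 2: max(29, 27, 5) = 29
5 - 3 - 1 - 2: max(25, 10, 8) = 25
The minimum achievable maximum is 25.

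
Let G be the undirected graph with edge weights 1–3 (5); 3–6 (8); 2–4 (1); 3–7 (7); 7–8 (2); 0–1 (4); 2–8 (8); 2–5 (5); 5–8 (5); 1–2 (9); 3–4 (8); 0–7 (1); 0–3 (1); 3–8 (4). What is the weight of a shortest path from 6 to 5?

17

A few of the 6→5 routes:
6 - 3 - 4 - 2 - 5: 8 + 8 + 1 + 5 = 22
6 - 3 - 0 - 7 - 8 - 5: 8 + 1 + 1 + 2 + 5 = 17
6 - 3 - 8 - 5: 8 + 4 + 5 = 17
6 - 3 - 7 - 8 - 5: 8 + 7 + 2 + 5 = 22
The minimum is 17.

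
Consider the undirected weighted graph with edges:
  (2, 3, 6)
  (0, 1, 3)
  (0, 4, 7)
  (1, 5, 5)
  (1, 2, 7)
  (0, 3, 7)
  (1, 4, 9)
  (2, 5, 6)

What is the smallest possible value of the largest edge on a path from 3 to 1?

6

Routes from 3 to 1:
3 -> 0 -> 1: max(7, 3) = 7
3 -> 2 -> 1: max(6, 7) = 7
3 -> 0 -> 4 -> 1: max(7, 7, 9) = 9
3 -> 2 -> 5 -> 1: max(6, 6, 5) = 6
Best route has worst link 6.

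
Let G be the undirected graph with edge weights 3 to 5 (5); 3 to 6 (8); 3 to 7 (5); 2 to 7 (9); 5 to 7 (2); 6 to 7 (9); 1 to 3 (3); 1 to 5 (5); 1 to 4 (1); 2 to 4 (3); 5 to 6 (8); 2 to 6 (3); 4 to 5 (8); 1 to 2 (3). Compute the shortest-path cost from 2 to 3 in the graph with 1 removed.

Some routes from 2 to 3 avoiding 1:
2-6-5-3: 3 + 8 + 5 = 16
2-6-3: 3 + 8 = 11
2-7-3: 9 + 5 = 14
2-4-5-3: 3 + 8 + 5 = 16
Best route has total 11.

11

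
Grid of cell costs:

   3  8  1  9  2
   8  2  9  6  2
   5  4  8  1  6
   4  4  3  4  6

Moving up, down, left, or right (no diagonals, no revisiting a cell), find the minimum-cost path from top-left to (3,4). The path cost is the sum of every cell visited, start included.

Path r0c0 → r0c1 → r1c1 → r2c1 → r3c1 → r3c2 → r3c3 → r3c4: 3 + 8 + 2 + 4 + 4 + 3 + 4 + 6 = 34.

34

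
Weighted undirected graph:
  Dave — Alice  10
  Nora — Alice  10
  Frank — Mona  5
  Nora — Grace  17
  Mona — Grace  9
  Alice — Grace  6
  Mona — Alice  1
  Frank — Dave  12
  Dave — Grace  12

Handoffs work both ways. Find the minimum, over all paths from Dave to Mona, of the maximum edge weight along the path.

Checking several routes:
Dave→Grace→Alice→Mona: max(12, 6, 1) = 12
Dave→Frank→Mona: max(12, 5) = 12
Dave→Alice→Mona: max(10, 1) = 10
Dave→Grace→Nora→Alice→Mona: max(12, 17, 10, 1) = 17
Dave→Grace→Mona: max(12, 9) = 12
Dave→Alice→Grace→Mona: max(10, 6, 9) = 10
The minimum achievable maximum is 10.

10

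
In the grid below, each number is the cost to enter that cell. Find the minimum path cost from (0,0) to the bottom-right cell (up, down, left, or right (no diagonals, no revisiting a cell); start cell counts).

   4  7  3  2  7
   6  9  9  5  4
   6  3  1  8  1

26

Cheapest: [0,0] → [0,1] → [0,2] → [0,3] → [1,3] → [1,4] → [2,4]
  4 + 7 + 3 + 2 + 5 + 4 + 1 = 26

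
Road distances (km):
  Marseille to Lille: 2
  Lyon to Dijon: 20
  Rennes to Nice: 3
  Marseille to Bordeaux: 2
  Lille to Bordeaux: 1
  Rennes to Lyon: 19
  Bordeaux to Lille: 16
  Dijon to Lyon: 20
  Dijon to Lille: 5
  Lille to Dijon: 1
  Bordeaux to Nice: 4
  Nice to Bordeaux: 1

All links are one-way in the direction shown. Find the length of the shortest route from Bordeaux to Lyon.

37

Routes from Bordeaux to Lyon:
Bordeaux - Lille - Dijon - Lyon: 16 + 1 + 20 = 37
Shortest: 37 km.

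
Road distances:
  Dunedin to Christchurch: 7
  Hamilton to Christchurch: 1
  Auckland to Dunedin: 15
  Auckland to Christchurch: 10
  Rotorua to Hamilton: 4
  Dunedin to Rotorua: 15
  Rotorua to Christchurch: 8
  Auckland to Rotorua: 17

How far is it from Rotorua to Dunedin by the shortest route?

Checking several routes:
Rotorua → Dunedin: 15
Rotorua → Christchurch → Dunedin: 8 + 7 = 15
Rotorua → Hamilton → Christchurch → Dunedin: 4 + 1 + 7 = 12
The minimum is 12.

12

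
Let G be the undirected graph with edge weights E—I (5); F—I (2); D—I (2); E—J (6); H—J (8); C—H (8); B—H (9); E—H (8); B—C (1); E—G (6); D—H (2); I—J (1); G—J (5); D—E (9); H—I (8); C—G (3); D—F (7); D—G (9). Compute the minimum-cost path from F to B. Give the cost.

12

A few of the F→B routes:
F-I-E-G-C-B: 2 + 5 + 6 + 3 + 1 = 17
F-I-J-G-C-B: 2 + 1 + 5 + 3 + 1 = 12
F-I-D-H-B: 2 + 2 + 2 + 9 = 15
F-I-D-H-C-B: 2 + 2 + 2 + 8 + 1 = 15
The minimum is 12.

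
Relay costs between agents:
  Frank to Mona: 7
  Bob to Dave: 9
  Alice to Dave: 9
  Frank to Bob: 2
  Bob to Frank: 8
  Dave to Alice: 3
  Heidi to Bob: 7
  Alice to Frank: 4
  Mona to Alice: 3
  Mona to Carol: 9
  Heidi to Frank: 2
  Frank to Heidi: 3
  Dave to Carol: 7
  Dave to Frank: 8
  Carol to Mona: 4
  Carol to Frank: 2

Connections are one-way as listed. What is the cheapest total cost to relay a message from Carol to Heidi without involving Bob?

5

Routes from Carol to Heidi avoiding Bob:
Carol → Mona → Alice → Frank → Heidi: 4 + 3 + 4 + 3 = 14
Carol → Frank → Heidi: 2 + 3 = 5
Carol → Mona → Alice → Dave → Frank → Heidi: 4 + 3 + 9 + 8 + 3 = 27
Shortest: 5.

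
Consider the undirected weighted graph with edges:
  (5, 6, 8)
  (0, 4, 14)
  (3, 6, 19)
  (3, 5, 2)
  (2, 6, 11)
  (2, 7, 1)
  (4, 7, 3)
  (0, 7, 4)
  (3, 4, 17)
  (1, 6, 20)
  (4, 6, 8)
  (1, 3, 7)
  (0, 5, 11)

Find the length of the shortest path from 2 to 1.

25

A few of the 2→1 routes:
2-6-1: 11 + 20 = 31
2-7-0-5-3-1: 1 + 4 + 11 + 2 + 7 = 25
2-7-4-6-5-3-1: 1 + 3 + 8 + 8 + 2 + 7 = 29
2-7-4-3-1: 1 + 3 + 17 + 7 = 28
2-7-4-6-1: 1 + 3 + 8 + 20 = 32
2-6-5-3-1: 11 + 8 + 2 + 7 = 28
Best route has total 25.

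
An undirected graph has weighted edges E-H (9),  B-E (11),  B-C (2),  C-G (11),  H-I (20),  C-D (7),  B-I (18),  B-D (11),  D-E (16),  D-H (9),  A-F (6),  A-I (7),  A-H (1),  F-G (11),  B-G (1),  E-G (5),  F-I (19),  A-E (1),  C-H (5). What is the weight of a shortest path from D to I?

Comparing a few candidate routes:
D-B-G-E-A-I: 11 + 1 + 5 + 1 + 7 = 25
D-E-A-I: 16 + 1 + 7 = 24
D-C-H-A-I: 7 + 5 + 1 + 7 = 20
D-C-B-G-E-A-I: 7 + 2 + 1 + 5 + 1 + 7 = 23
D-H-A-I: 9 + 1 + 7 = 17
Shortest: 17.

17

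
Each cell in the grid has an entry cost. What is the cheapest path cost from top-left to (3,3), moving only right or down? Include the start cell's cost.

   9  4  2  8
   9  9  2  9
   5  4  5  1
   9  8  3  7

30

Cheapest: [0,0] → [0,1] → [0,2] → [1,2] → [2,2] → [2,3] → [3,3]
  9 + 4 + 2 + 2 + 5 + 1 + 7 = 30
(Top row then right column would cost 40.)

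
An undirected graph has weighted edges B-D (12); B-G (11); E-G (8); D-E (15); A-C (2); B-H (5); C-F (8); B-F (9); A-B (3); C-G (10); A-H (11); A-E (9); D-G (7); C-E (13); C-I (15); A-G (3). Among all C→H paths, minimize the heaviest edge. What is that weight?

A few of the C→H routes:
C-G-A-B-H: max(10, 3, 3, 5) = 10
C-A-B-H: max(2, 3, 5) = 5
C-F-B-H: max(8, 9, 5) = 9
The minimum achievable maximum is 5.

5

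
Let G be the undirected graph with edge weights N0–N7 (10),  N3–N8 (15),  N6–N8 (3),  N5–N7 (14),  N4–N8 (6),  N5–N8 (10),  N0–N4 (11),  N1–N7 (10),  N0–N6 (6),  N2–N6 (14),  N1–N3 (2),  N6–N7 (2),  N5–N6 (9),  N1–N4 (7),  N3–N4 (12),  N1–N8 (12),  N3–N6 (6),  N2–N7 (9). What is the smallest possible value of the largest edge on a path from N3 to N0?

6

Checking several routes:
N3 → N6 → N8 → N4 → N1 → N7 → N0: max(6, 3, 6, 7, 10, 10) = 10
N3 → N6 → N0: max(6, 6) = 6
N3 → N1 → N4 → N8 → N6 → N0: max(2, 7, 6, 3, 6) = 7
N3 → N6 → N7 → N0: max(6, 2, 10) = 10
Smallest bottleneck: 6.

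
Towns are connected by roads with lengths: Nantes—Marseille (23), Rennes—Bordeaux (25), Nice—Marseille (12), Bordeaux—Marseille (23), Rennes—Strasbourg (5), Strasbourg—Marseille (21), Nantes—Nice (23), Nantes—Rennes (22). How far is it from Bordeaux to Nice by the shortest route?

Some routes from Bordeaux to Nice:
Bordeaux → Marseille → Nice: 23 + 12 = 35
Bordeaux → Rennes → Strasbourg → Marseille → Nice: 25 + 5 + 21 + 12 = 63
Bordeaux → Marseille → Nantes → Nice: 23 + 23 + 23 = 69
The minimum is 35.

35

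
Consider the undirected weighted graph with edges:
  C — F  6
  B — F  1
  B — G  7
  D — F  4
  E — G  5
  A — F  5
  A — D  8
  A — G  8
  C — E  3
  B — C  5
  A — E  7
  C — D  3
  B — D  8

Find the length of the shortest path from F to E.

Checking several routes:
F-B-C-E: 1 + 5 + 3 = 9
F-B-D-C-E: 1 + 8 + 3 + 3 = 15
F-C-E: 6 + 3 = 9
F-A-E: 5 + 7 = 12
F-D-C-E: 4 + 3 + 3 = 10
F-B-G-E: 1 + 7 + 5 = 13
Shortest: 9.

9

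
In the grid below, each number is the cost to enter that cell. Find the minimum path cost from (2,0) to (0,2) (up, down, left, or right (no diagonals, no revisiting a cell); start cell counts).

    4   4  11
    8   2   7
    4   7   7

Take r2c0 r2c1 r1c1 r0c1 r0c2 for a total of 4 + 7 + 2 + 4 + 11 = 28.

28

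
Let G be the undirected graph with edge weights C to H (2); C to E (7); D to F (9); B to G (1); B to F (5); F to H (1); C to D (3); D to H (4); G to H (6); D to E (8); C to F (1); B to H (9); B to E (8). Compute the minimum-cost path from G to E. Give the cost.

9

Checking several routes:
G - B - F - H - C - E: 1 + 5 + 1 + 2 + 7 = 16
G - B - F - C - E: 1 + 5 + 1 + 7 = 14
G - H - F - C - E: 6 + 1 + 1 + 7 = 15
G - B - E: 1 + 8 = 9
G - H - C - E: 6 + 2 + 7 = 15
The minimum is 9.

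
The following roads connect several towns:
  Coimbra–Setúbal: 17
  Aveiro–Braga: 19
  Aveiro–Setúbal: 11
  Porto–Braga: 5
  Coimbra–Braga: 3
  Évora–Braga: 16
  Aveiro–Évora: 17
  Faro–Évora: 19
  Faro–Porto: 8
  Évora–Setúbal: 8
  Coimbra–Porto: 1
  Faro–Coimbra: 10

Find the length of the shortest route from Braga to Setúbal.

20

A few of the Braga→Setúbal routes:
Braga-Porto-Coimbra-Setúbal: 5 + 1 + 17 = 23
Braga-Évora-Setúbal: 16 + 8 = 24
Braga-Coimbra-Setúbal: 3 + 17 = 20
The minimum is 20.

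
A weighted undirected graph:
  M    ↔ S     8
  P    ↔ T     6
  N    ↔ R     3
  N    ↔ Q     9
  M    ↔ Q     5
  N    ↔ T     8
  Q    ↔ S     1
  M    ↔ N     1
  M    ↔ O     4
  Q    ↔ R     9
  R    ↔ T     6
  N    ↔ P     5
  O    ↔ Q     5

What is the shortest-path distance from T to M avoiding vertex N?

20

Paths from T to M avoiding N:
T - R - Q - S - M: 6 + 9 + 1 + 8 = 24
T - R - Q - O - M: 6 + 9 + 5 + 4 = 24
T - R - Q - M: 6 + 9 + 5 = 20
Shortest: 20.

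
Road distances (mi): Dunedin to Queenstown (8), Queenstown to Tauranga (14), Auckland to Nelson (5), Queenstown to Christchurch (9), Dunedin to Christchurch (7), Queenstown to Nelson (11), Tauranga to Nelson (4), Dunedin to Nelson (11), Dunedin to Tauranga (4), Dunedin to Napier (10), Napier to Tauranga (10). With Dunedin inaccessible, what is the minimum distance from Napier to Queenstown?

24

Paths from Napier to Queenstown avoiding Dunedin:
Napier - Tauranga - Nelson - Queenstown: 10 + 4 + 11 = 25
Napier - Tauranga - Queenstown: 10 + 14 = 24
Shortest: 24 mi.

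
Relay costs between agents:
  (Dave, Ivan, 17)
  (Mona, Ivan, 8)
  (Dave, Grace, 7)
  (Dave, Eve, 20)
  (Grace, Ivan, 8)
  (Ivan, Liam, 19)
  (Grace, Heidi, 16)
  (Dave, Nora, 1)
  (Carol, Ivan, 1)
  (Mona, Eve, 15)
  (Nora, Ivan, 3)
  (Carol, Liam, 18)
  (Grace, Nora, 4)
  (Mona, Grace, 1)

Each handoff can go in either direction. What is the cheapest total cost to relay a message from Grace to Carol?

A few of the Grace→Carol routes:
Grace → Nora → Dave → Ivan → Carol: 4 + 1 + 17 + 1 = 23
Grace → Dave → Nora → Ivan → Carol: 7 + 1 + 3 + 1 = 12
Grace → Ivan → Carol: 8 + 1 = 9
Grace → Nora → Ivan → Carol: 4 + 3 + 1 = 8
Grace → Mona → Ivan → Carol: 1 + 8 + 1 = 10
Best route has total 8.

8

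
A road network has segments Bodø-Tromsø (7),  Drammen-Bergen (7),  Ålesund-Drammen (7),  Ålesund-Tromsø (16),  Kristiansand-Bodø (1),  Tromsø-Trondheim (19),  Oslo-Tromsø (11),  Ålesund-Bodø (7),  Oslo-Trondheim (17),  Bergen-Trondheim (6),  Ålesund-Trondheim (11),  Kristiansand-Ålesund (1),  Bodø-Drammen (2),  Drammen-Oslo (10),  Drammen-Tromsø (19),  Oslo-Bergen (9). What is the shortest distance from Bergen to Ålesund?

11

Checking several routes:
Bergen → Trondheim → Ålesund: 6 + 11 = 17
Bergen → Drammen → Bodø → Kristiansand → Ålesund: 7 + 2 + 1 + 1 = 11
Bergen → Drammen → Ålesund: 7 + 7 = 14
Bergen → Drammen → Bodø → Ålesund: 7 + 2 + 7 = 16
The minimum is 11.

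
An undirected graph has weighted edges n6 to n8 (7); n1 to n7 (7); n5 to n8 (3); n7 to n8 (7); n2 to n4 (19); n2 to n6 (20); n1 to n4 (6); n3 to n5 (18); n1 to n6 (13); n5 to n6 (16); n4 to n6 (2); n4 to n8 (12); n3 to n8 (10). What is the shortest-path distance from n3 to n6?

Some routes from n3 to n6:
n3 - n5 - n8 - n6: 18 + 3 + 7 = 28
n3 - n8 - n6: 10 + 7 = 17
n3 - n8 - n5 - n6: 10 + 3 + 16 = 29
n3 - n8 - n7 - n1 - n4 - n6: 10 + 7 + 7 + 6 + 2 = 32
n3 - n8 - n4 - n6: 10 + 12 + 2 = 24
Shortest: 17.

17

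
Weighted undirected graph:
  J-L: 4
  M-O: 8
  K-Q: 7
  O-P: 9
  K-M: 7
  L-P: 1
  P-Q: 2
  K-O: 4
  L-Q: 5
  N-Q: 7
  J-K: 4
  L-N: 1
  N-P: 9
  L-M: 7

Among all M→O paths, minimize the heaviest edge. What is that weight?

7

Some routes from M to O:
M -> L -> P -> Q -> K -> O: max(7, 1, 2, 7, 4) = 7
M -> L -> N -> Q -> K -> O: max(7, 1, 7, 7, 4) = 7
M -> L -> J -> K -> O: max(7, 4, 4, 4) = 7
The minimum achievable maximum is 7.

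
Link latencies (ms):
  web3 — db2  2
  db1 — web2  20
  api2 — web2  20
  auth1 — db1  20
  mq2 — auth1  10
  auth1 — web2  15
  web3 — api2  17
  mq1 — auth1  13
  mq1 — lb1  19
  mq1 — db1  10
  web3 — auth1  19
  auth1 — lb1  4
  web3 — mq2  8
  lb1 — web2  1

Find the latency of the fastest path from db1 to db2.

Comparing a few candidate routes:
db1→auth1→mq2→web3→db2: 20 + 10 + 8 + 2 = 40
db1→mq1→auth1→mq2→web3→db2: 10 + 13 + 10 + 8 + 2 = 43
db1→auth1→web3→db2: 20 + 19 + 2 = 41
Best route has total 40 ms.

40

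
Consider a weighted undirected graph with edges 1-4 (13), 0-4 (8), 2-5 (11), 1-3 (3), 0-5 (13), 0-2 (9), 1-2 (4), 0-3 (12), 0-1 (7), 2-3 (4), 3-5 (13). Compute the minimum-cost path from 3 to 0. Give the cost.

10

Checking several routes:
3 → 0: 12
3 → 2 → 0: 4 + 9 = 13
3 → 2 → 1 → 0: 4 + 4 + 7 = 15
3 → 1 → 0: 3 + 7 = 10
Shortest: 10.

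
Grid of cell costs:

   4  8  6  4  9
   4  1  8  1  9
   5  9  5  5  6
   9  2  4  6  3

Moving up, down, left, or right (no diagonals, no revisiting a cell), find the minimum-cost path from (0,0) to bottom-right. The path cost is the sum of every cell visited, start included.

32

Cheapest: r0c0 → r1c0 → r1c1 → r1c2 → r1c3 → r2c3 → r2c4 → r3c4
  4 + 4 + 1 + 8 + 1 + 5 + 6 + 3 = 32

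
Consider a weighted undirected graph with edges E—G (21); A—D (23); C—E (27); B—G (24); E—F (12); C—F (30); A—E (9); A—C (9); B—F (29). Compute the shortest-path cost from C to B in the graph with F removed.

63

Candidate routes:
C→E→G→B: 27 + 21 + 24 = 72
C→A→E→G→B: 9 + 9 + 21 + 24 = 63
Best route has total 63.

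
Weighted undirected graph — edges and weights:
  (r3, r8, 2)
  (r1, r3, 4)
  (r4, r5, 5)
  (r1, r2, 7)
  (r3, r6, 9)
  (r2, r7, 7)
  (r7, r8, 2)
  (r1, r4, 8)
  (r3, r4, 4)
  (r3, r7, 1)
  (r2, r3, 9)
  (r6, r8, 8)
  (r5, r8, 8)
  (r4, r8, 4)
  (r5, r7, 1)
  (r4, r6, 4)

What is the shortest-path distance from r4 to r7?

A few of the r4→r7 routes:
r4 -> r5 -> r7: 5 + 1 = 6
r4 -> r3 -> r7: 4 + 1 = 5
r4 -> r3 -> r8 -> r7: 4 + 2 + 2 = 8
r4 -> r8 -> r5 -> r7: 4 + 8 + 1 = 13
r4 -> r8 -> r7: 4 + 2 = 6
r4 -> r8 -> r3 -> r7: 4 + 2 + 1 = 7
Shortest: 5.

5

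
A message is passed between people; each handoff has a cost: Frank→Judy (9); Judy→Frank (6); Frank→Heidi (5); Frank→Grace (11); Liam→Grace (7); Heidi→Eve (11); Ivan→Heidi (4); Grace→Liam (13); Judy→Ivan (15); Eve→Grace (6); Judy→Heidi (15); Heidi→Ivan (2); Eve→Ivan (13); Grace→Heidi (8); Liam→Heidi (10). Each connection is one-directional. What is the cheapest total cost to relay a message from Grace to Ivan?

Candidate routes:
Grace→Liam→Heidi→Eve→Ivan: 13 + 10 + 11 + 13 = 47
Grace→Heidi→Eve→Ivan: 8 + 11 + 13 = 32
Grace→Liam→Heidi→Ivan: 13 + 10 + 2 = 25
Grace→Heidi→Ivan: 8 + 2 = 10
Shortest: 10.

10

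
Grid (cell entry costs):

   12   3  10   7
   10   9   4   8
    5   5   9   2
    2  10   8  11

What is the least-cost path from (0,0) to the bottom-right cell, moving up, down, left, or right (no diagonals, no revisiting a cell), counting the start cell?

49

Best path: r0c0 → r0c1 → r1c1 → r1c2 → r1c3 → r2c3 → r3c3
Cost: 12 + 3 + 9 + 4 + 8 + 2 + 11 = 49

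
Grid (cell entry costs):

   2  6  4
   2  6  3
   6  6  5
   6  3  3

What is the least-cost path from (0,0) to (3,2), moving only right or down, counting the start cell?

21

Best path: (0,0) (1,0) (1,1) (1,2) (2,2) (3,2)
Cost: 2 + 2 + 6 + 3 + 5 + 3 = 21
(Top row then right column would cost 23.)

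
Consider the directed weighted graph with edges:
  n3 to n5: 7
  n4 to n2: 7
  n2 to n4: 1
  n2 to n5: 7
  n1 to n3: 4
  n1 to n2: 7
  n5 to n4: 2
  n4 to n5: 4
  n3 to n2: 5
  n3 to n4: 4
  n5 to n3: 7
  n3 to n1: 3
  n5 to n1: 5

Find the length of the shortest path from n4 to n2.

Checking several routes:
n4-n5-n1-n2: 4 + 5 + 7 = 16
n4-n2: 7
n4-n5-n3-n2: 4 + 7 + 5 = 16
Best route has total 7.

7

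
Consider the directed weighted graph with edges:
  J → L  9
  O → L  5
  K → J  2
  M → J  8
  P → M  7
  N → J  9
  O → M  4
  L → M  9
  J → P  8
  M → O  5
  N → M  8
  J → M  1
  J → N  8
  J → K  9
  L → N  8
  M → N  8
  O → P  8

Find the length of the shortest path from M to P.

A few of the M→P routes:
M → N → J → P: 8 + 9 + 8 = 25
M → J → P: 8 + 8 = 16
M → O → P: 5 + 8 = 13
Best route has total 13.

13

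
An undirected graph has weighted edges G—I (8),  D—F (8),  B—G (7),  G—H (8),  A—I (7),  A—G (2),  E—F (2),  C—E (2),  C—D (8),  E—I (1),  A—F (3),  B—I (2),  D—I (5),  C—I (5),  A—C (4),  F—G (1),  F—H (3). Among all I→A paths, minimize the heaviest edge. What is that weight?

2

Checking several routes:
I → C → E → F → G → A: max(5, 2, 2, 1, 2) = 5
I → C → E → F → A: max(5, 2, 2, 3) = 5
I → C → A: max(5, 4) = 5
I → E → F → A: max(1, 2, 3) = 3
I → E → F → G → A: max(1, 2, 1, 2) = 2
I → E → C → A: max(1, 2, 4) = 4
Best route has worst link 2.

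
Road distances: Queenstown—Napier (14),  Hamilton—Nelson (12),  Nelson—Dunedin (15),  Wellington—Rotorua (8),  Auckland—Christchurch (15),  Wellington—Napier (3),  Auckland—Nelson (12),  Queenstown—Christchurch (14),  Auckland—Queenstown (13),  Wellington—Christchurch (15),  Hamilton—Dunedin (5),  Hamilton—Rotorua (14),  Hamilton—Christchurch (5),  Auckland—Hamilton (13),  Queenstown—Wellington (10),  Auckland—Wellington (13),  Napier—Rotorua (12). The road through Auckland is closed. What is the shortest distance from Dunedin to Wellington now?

Checking several routes:
Dunedin → Hamilton → Christchurch → Queenstown → Wellington: 5 + 5 + 14 + 10 = 34
Dunedin → Hamilton → Rotorua → Wellington: 5 + 14 + 8 = 27
Dunedin → Hamilton → Christchurch → Wellington: 5 + 5 + 15 = 25
Dunedin → Hamilton → Rotorua → Napier → Wellington: 5 + 14 + 12 + 3 = 34
Dunedin → Hamilton → Christchurch → Queenstown → Napier → Wellington: 5 + 5 + 14 + 14 + 3 = 41
Shortest: 25.

25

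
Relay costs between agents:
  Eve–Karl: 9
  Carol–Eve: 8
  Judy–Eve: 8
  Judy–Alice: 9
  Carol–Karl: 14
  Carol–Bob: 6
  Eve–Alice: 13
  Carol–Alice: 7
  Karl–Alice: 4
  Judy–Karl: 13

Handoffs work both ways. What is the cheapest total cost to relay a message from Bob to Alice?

13

Checking several routes:
Bob→Carol→Karl→Alice: 6 + 14 + 4 = 24
Bob→Carol→Eve→Alice: 6 + 8 + 13 = 27
Bob→Carol→Alice: 6 + 7 = 13
Bob→Carol→Eve→Karl→Alice: 6 + 8 + 9 + 4 = 27
Best route has total 13.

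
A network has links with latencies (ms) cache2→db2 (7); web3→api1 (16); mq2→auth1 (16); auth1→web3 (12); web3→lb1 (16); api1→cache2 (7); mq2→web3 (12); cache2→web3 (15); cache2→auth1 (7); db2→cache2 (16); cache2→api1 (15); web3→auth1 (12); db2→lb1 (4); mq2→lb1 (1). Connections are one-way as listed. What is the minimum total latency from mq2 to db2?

Candidate routes:
mq2 - auth1 - web3 - api1 - cache2 - db2: 16 + 12 + 16 + 7 + 7 = 58
mq2 - web3 - api1 - cache2 - db2: 12 + 16 + 7 + 7 = 42
Best route has total 42 ms.

42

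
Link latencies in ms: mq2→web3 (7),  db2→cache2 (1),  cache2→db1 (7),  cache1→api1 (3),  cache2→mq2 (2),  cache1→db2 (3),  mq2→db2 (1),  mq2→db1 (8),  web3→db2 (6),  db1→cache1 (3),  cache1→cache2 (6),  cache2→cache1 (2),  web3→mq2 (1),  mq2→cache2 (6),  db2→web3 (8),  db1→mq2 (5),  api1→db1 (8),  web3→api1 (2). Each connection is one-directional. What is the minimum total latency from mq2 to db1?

Comparing a few candidate routes:
mq2 → db1: 8
mq2 → db2 → cache2 → db1: 1 + 1 + 7 = 9
mq2 → cache2 → db1: 6 + 7 = 13
mq2 → web3 → api1 → db1: 7 + 2 + 8 = 17
mq2 → db2 → cache2 → cache1 → api1 → db1: 1 + 1 + 2 + 3 + 8 = 15
mq2 → db2 → web3 → api1 → db1: 1 + 8 + 2 + 8 = 19
Best route has total 8 ms.

8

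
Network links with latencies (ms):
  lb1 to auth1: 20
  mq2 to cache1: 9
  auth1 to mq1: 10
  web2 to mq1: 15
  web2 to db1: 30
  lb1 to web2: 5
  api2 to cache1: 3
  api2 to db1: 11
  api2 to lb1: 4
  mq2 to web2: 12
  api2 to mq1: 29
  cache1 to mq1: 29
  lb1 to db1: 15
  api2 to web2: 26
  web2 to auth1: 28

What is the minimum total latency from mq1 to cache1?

27

A few of the mq1→cache1 routes:
mq1→api2→cache1: 29 + 3 = 32
mq1→auth1→lb1→api2→cache1: 10 + 20 + 4 + 3 = 37
mq1→cache1: 29
mq1→web2→mq2→cache1: 15 + 12 + 9 = 36
mq1→web2→lb1→api2→cache1: 15 + 5 + 4 + 3 = 27
The minimum is 27 ms.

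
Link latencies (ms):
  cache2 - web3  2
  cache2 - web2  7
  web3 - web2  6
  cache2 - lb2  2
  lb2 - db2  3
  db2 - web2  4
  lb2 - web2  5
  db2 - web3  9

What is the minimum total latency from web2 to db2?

4

Comparing a few candidate routes:
web2 -> db2: 4
web2 -> cache2 -> lb2 -> db2: 7 + 2 + 3 = 12
web2 -> web3 -> cache2 -> lb2 -> db2: 6 + 2 + 2 + 3 = 13
web2 -> lb2 -> db2: 5 + 3 = 8
Shortest: 4 ms.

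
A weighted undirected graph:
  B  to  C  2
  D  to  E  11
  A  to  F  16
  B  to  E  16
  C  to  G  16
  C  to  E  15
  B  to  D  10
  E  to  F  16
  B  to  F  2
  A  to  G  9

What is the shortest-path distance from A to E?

Some routes from A to E:
A - F - B - C - E: 16 + 2 + 2 + 15 = 35
A - F - B - E: 16 + 2 + 16 = 34
A - F - E: 16 + 16 = 32
A - G - C - B - E: 9 + 16 + 2 + 16 = 43
A - G - C - E: 9 + 16 + 15 = 40
A - F - B - D - E: 16 + 2 + 10 + 11 = 39
Best route has total 32.

32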